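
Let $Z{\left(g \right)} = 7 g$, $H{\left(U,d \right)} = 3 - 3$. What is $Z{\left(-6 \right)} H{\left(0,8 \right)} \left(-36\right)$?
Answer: $0$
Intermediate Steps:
$H{\left(U,d \right)} = 0$
$Z{\left(-6 \right)} H{\left(0,8 \right)} \left(-36\right) = 7 \left(-6\right) 0 \left(-36\right) = \left(-42\right) 0 \left(-36\right) = 0 \left(-36\right) = 0$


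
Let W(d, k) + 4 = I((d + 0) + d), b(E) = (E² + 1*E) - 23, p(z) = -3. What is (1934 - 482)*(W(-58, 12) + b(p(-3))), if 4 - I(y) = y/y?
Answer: -26136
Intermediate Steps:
b(E) = -23 + E + E² (b(E) = (E² + E) - 23 = (E + E²) - 23 = -23 + E + E²)
I(y) = 3 (I(y) = 4 - y/y = 4 - 1*1 = 4 - 1 = 3)
W(d, k) = -1 (W(d, k) = -4 + 3 = -1)
(1934 - 482)*(W(-58, 12) + b(p(-3))) = (1934 - 482)*(-1 + (-23 - 3 + (-3)²)) = 1452*(-1 + (-23 - 3 + 9)) = 1452*(-1 - 17) = 1452*(-18) = -26136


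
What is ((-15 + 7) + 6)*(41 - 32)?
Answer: -18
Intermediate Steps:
((-15 + 7) + 6)*(41 - 32) = (-8 + 6)*9 = -2*9 = -18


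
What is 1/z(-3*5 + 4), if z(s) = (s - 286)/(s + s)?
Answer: 2/27 ≈ 0.074074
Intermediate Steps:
z(s) = (-286 + s)/(2*s) (z(s) = (-286 + s)/((2*s)) = (-286 + s)*(1/(2*s)) = (-286 + s)/(2*s))
1/z(-3*5 + 4) = 1/((-286 + (-3*5 + 4))/(2*(-3*5 + 4))) = 1/((-286 + (-15 + 4))/(2*(-15 + 4))) = 1/((½)*(-286 - 11)/(-11)) = 1/((½)*(-1/11)*(-297)) = 1/(27/2) = 2/27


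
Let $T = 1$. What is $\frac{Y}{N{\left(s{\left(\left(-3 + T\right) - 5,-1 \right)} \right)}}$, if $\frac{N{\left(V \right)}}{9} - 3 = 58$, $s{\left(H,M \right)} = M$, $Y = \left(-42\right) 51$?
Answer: $- \frac{238}{61} \approx -3.9016$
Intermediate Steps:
$Y = -2142$
$N{\left(V \right)} = 549$ ($N{\left(V \right)} = 27 + 9 \cdot 58 = 27 + 522 = 549$)
$\frac{Y}{N{\left(s{\left(\left(-3 + T\right) - 5,-1 \right)} \right)}} = - \frac{2142}{549} = \left(-2142\right) \frac{1}{549} = - \frac{238}{61}$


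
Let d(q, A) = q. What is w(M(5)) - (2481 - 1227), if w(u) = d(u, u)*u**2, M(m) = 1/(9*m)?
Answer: -114270749/91125 ≈ -1254.0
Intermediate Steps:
M(m) = 1/(9*m)
w(u) = u**3 (w(u) = u*u**2 = u**3)
w(M(5)) - (2481 - 1227) = ((1/9)/5)**3 - (2481 - 1227) = ((1/9)*(1/5))**3 - 1*1254 = (1/45)**3 - 1254 = 1/91125 - 1254 = -114270749/91125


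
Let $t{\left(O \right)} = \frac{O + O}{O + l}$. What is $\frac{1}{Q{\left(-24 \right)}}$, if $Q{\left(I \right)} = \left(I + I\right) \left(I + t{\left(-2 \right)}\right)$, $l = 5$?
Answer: $\frac{1}{1216} \approx 0.00082237$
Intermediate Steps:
$t{\left(O \right)} = \frac{2 O}{5 + O}$ ($t{\left(O \right)} = \frac{O + O}{O + 5} = \frac{2 O}{5 + O}$)
$Q{\left(I \right)} = 2 I \left(- \frac{4}{3} + I\right)$ ($Q{\left(I \right)} = \left(I + I\right) \left(I + 2 \left(-2\right) \frac{1}{5 - 2}\right) = 2 I \left(I + 2 \left(-2\right) \frac{1}{3}\right) = 2 I \left(I - \frac{4}{3}\right) = 2 I \left(- \frac{4}{3} + I\right)$)
$\frac{1}{Q{\left(-24 \right)}} = \frac{1}{\frac{2}{3} \left(-24\right) \left(-4 + 3 \left(-24\right)\right)} = \frac{1}{\frac{2}{3} \left(-24\right) \left(-4 - 72\right)} = \frac{1}{\frac{2}{3} \left(-24\right) \left(-76\right)} = \frac{1}{1216}$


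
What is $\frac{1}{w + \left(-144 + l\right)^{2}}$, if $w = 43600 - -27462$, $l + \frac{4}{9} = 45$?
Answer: $\frac{81}{6557047} \approx 1.2353 \cdot 10^{-5}$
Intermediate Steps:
$l = \frac{401}{9}$ ($l = - \frac{4}{9} + 45 = \frac{401}{9} \approx 44.556$)
$w = 71062$ ($w = 43600 + 27462 = 71062$)
$\frac{1}{w + \left(-144 + l\right)^{2}} = \frac{1}{71062 + \left(-144 + \frac{401}{9}\right)^{2}} = \frac{1}{71062 + \left(- \frac{895}{9}\right)^{2}} = \frac{1}{71062 + \frac{801025}{81}} = \frac{1}{\frac{6557047}{81}} = \frac{81}{6557047}$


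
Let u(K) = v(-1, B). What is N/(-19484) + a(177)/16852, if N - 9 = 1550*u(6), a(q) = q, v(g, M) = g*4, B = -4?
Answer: 13472425/41043046 ≈ 0.32825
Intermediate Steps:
v(g, M) = 4*g
u(K) = -4 (u(K) = 4*(-1) = -4)
N = -6191 (N = 9 + 1550*(-4) = 9 - 6200 = -6191)
N/(-19484) + a(177)/16852 = -6191/(-19484) + 177/16852 = -6191*(-1/19484) + 177*(1/16852) = 6191/19484 + 177/16852 = 13472425/41043046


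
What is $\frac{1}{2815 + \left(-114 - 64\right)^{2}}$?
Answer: $\frac{1}{34499} \approx 2.8986 \cdot 10^{-5}$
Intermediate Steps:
$\frac{1}{2815 + \left(-114 - 64\right)^{2}} = \frac{1}{2815 + \left(-178\right)^{2}} = \frac{1}{2815 + 31684} = \frac{1}{34499}$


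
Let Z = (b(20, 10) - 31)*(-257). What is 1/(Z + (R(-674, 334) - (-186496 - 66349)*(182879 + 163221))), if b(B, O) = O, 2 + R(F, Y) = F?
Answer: 1/87509659221 ≈ 1.1427e-11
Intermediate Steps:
R(F, Y) = -2 + F
Z = 5397 (Z = (10 - 31)*(-257) = -21*(-257) = 5397)
1/(Z + (R(-674, 334) - (-186496 - 66349)*(182879 + 163221))) = 1/(5397 + ((-2 - 674) - (-186496 - 66349)*(182879 + 163221))) = 1/(5397 + (-676 - (-252845)*346100)) = 1/(5397 + (-676 - 1*(-87509654500))) = 1/(5397 + (-676 + 87509654500)) = 1/(5397 + 87509653824) = 1/87509659221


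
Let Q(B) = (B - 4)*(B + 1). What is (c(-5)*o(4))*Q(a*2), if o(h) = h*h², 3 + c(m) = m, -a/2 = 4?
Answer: -153600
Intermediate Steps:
a = -8 (a = -2*4 = -8)
c(m) = -3 + m
Q(B) = (1 + B)*(-4 + B) (Q(B) = (-4 + B)*(1 + B) = (1 + B)*(-4 + B))
o(h) = h³
(c(-5)*o(4))*Q(a*2) = ((-3 - 5)*4³)*(-4 + (-8*2)² - (-24)*2) = (-8*64)*(-4 + (-16)² - 3*(-16)) = -512*(-4 + 256 + 48) = -512*300 = -153600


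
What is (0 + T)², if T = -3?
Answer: 9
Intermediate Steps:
(0 + T)² = (0 - 3)² = (-3)² = 9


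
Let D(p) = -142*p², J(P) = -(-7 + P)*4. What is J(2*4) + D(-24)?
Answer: -81796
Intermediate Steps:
J(P) = 28 - 4*P (J(P) = -(-28 + 4*P) = 28 - 4*P)
J(2*4) + D(-24) = (28 - 8*4) - 142*(-24)² = (28 - 4*8) - 142*576 = (28 - 32) - 81792 = -4 - 81792 = -81796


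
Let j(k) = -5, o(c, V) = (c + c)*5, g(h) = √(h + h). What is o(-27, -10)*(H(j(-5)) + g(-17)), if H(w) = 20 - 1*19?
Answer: -270 - 270*I*√34 ≈ -270.0 - 1574.4*I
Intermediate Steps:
g(h) = √2*√h (g(h) = √(2*h) = √2*√h)
o(c, V) = 10*c (o(c, V) = (2*c)*5 = 10*c)
H(w) = 1 (H(w) = 20 - 19 = 1)
o(-27, -10)*(H(j(-5)) + g(-17)) = (10*(-27))*(1 + √2*√(-17)) = -270*(1 + √2*(I*√17)) = -270*(1 + I*√34) = -270 - 270*I*√34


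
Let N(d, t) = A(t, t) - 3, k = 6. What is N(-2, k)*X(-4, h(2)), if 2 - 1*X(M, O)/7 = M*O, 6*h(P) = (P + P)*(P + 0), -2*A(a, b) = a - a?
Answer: -154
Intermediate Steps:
A(a, b) = 0 (A(a, b) = -(a - a)/2 = -½*0 = 0)
h(P) = P²/3 (h(P) = ((P + P)*(P + 0))/6 = ((2*P)*P)/6 = (2*P²)/6 = P²/3)
N(d, t) = -3 (N(d, t) = 0 - 3 = -3)
X(M, O) = 14 - 7*M*O
N(-2, k)*X(-4, h(2)) = -3*(14 - 7*(-4)*(⅓)*2²) = -3*(14 - 7*(-4)*(⅓)*4) = -3*(14 - 7*(-4)*4/3) = -3*(14 + 112/3) = -3*154/3 = -154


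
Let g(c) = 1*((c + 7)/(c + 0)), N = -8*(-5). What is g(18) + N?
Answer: 745/18 ≈ 41.389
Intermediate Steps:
N = 40
g(c) = (7 + c)/c (g(c) = 1*((7 + c)/c) = (7 + c)/c)
g(18) + N = (7 + 18)/18 + 40 = (1/18)*25 + 40 = 25/18 + 40 = 745/18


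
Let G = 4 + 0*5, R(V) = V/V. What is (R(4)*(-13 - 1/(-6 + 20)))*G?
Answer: -366/7 ≈ -52.286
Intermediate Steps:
R(V) = 1
G = 4 (G = 4 + 0 = 4)
(R(4)*(-13 - 1/(-6 + 20)))*G = (1*(-13 - 1/(-6 + 20)))*4 = (1*(-13 - 1/14))*4 = (1*(-183/14))*4 = -183/14*4 = -366/7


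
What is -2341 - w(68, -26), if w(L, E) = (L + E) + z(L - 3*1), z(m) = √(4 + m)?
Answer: -2383 - √69 ≈ -2391.3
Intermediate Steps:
w(L, E) = E + L + √(1 + L) (w(L, E) = (L + E) + √(4 + (L - 3*1)) = (E + L) + √(4 + (L - 3)) = (E + L) + √(4 + (-3 + L)) = (E + L) + √(1 + L) = E + L + √(1 + L))
-2341 - w(68, -26) = -2341 - (-26 + 68 + √(1 + 68)) = -2341 - (-26 + 68 + √69) = -2341 - (42 + √69) = -2341 + (-42 - √69) = -2383 - √69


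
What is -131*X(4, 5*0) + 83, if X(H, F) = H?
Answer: -441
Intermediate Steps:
-131*X(4, 5*0) + 83 = -131*4 + 83 = -524 + 83 = -441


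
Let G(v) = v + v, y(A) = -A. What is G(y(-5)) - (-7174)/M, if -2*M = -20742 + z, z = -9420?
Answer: 157984/15081 ≈ 10.476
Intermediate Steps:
G(v) = 2*v
M = 15081 (M = -(-20742 - 9420)/2 = -½*(-30162) = 15081)
G(y(-5)) - (-7174)/M = 2*(-1*(-5)) - (-7174)/15081 = 2*5 - (-7174)/15081 = 10 - 1*(-7174/15081) = 10 + 7174/15081 = 157984/15081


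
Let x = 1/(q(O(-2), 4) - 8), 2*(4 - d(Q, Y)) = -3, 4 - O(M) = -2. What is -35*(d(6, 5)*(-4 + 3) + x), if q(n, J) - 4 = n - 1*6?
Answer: 805/4 ≈ 201.25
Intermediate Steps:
O(M) = 6 (O(M) = 4 - 1*(-2) = 4 + 2 = 6)
d(Q, Y) = 11/2 (d(Q, Y) = 4 - ½*(-3) = 4 + 3/2 = 11/2)
q(n, J) = -2 + n (q(n, J) = 4 + (n - 1*6) = 4 + (n - 6) = 4 + (-6 + n) = -2 + n)
x = -¼ (x = 1/((-2 + 6) - 8) = 1/(4 - 8) = 1/(-4) = -¼ ≈ -0.25000)
-35*(d(6, 5)*(-4 + 3) + x) = -35*(11*(-4 + 3)/2 - ¼) = -35*((11/2)*(-1) - ¼) = -35*(-11/2 - ¼) = -35*(-23/4) = 805/4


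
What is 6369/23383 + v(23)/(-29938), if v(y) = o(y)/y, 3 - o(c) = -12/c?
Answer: 100865245515/370321294366 ≈ 0.27237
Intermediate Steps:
o(c) = 3 + 12/c (o(c) = 3 - (-12)/c = 3 + 12/c)
v(y) = (3 + 12/y)/y
6369/23383 + v(23)/(-29938) = 6369/23383 + (3*(4 + 23)/23**2)/(-29938) = 6369*(1/23383) + (3*(1/529)*27)*(-1/29938) = 6369/23383 + (81/529)*(-1/29938) = 6369/23383 - 81/15837202 = 100865245515/370321294366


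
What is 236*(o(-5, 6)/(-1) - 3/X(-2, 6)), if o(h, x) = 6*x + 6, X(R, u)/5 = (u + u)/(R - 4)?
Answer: -49206/5 ≈ -9841.2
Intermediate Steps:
X(R, u) = 10*u/(-4 + R) (X(R, u) = 5*((u + u)/(R - 4)) = 5*((2*u)/(-4 + R)) = 5*(2*u/(-4 + R)) = 10*u/(-4 + R))
o(h, x) = 6 + 6*x
236*(o(-5, 6)/(-1) - 3/X(-2, 6)) = 236*((6 + 6*6)/(-1) - 3/(10*6/(-4 - 2))) = 236*((6 + 36)*(-1) - 3/(10*6/(-6))) = 236*(42*(-1) - 3/(10*6*(-1/6))) = 236*(-42 - 3/(-10)) = 236*(-42 - 3*(-1/10)) = 236*(-42 + 3/10) = 236*(-417/10) = -49206/5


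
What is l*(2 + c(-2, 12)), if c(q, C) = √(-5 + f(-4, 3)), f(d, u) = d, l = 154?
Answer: 308 + 462*I ≈ 308.0 + 462.0*I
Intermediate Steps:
c(q, C) = 3*I (c(q, C) = √(-5 - 4) = √(-9) = 3*I)
l*(2 + c(-2, 12)) = 154*(2 + 3*I) = 308 + 462*I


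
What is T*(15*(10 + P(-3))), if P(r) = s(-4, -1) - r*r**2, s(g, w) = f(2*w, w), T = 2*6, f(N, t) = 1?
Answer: 6840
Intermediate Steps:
T = 12
s(g, w) = 1
P(r) = 1 - r**3 (P(r) = 1 - r*r**2 = 1 - r**3)
T*(15*(10 + P(-3))) = 12*(15*(10 + (1 - 1*(-3)**3))) = 12*(15*(10 + (1 - 1*(-27)))) = 12*(15*(10 + (1 + 27))) = 12*(15*(10 + 28)) = 12*(15*38) = 12*570 = 6840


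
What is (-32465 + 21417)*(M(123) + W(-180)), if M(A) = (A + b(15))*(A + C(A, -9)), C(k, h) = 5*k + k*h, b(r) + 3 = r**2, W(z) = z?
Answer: 1408454280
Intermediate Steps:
b(r) = -3 + r**2
C(k, h) = 5*k + h*k
M(A) = -3*A*(222 + A) (M(A) = (A + (-3 + 15**2))*(A + A*(5 - 9)) = (A + (-3 + 225))*(A + A*(-4)) = (A + 222)*(A - 4*A) = (222 + A)*(-3*A) = -3*A*(222 + A))
(-32465 + 21417)*(M(123) + W(-180)) = (-32465 + 21417)*(3*123*(-222 - 1*123) - 180) = -11048*(3*123*(-222 - 123) - 180) = -11048*(3*123*(-345) - 180) = -11048*(-127305 - 180) = -11048*(-127485) = 1408454280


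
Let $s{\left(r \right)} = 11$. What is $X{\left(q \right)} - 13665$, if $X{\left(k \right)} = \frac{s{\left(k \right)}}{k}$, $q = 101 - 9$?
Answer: $- \frac{1257169}{92} \approx -13665.0$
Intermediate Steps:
$q = 92$ ($q = 101 - 9 = 92$)
$X{\left(k \right)} = \frac{11}{k}$
$X{\left(q \right)} - 13665 = \frac{11}{92} - 13665 = - \frac{1257169}{92}$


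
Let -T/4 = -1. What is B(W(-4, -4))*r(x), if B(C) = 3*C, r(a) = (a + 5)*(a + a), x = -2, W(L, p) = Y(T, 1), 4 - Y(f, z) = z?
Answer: -108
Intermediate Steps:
T = 4 (T = -4*(-1) = 4)
Y(f, z) = 4 - z
W(L, p) = 3 (W(L, p) = 4 - 1*1 = 4 - 1 = 3)
r(a) = 2*a*(5 + a) (r(a) = (5 + a)*(2*a) = 2*a*(5 + a))
B(W(-4, -4))*r(x) = (3*3)*(2*(-2)*(5 - 2)) = 9*(2*(-2)*3) = 9*(-12) = -108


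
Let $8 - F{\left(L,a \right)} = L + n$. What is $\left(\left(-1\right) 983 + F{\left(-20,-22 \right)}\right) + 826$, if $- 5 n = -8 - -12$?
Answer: $- \frac{641}{5} \approx -128.2$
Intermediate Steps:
$n = - \frac{4}{5}$ ($n = - \frac{-8 - -12}{5} = - \frac{-8 + 12}{5} = \left(- \frac{1}{5}\right) 4 = - \frac{4}{5} \approx -0.8$)
$F{\left(L,a \right)} = \frac{44}{5} - L$ ($F{\left(L,a \right)} = 8 - \left(L - \frac{4}{5}\right) = 8 - \left(- \frac{4}{5} + L\right) = \frac{44}{5} - L$)
$\left(\left(-1\right) 983 + F{\left(-20,-22 \right)}\right) + 826 = \left(\left(-1\right) 983 + \left(\frac{44}{5} - -20\right)\right) + 826 = \left(-983 + \left(\frac{44}{5} + 20\right)\right) + 826 = \left(-983 + \frac{144}{5}\right) + 826 = - \frac{4771}{5} + 826 = - \frac{641}{5}$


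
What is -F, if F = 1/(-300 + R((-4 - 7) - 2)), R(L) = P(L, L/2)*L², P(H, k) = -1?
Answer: 1/469 ≈ 0.0021322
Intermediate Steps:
R(L) = -L²
F = -1/469 (F = 1/(-300 - ((-4 - 7) - 2)²) = 1/(-300 - (-11 - 2)²) = 1/(-300 - 1*(-13)²) = 1/(-300 - 1*169) = 1/(-300 - 169) = 1/(-469) = -1/469 ≈ -0.0021322)
-F = -1*(-1/469) = 1/469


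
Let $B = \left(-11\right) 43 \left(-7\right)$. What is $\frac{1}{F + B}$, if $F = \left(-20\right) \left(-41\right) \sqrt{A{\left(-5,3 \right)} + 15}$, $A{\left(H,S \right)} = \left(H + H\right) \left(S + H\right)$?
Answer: $- \frac{473}{1795897} + \frac{820 \sqrt{35}}{12571279} \approx 0.00012252$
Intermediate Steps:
$A{\left(H,S \right)} = 2 H \left(H + S\right)$
$B = 3311$ ($B = \left(-473\right) \left(-7\right) = 3311$)
$F = 820 \sqrt{35}$ ($F = \left(-20\right) \left(-41\right) \sqrt{2 \left(-5\right) \left(-5 + 3\right) + 15} = 820 \sqrt{2 \left(-5\right) \left(-2\right) + 15} = 820 \sqrt{20 + 15} = 820 \sqrt{35} \approx 4851.2$)
$\frac{1}{F + B} = \frac{1}{820 \sqrt{35} + 3311} = \frac{1}{3311 + 820 \sqrt{35}}$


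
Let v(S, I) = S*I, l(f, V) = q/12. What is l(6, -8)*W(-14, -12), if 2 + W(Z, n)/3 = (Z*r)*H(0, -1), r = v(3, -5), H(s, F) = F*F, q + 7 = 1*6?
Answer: -52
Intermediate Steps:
q = -1 (q = -7 + 1*6 = -7 + 6 = -1)
l(f, V) = -1/12
H(s, F) = F**2
v(S, I) = I*S
r = -15 (r = -5*3 = -15)
W(Z, n) = -6 - 45*Z (W(Z, n) = -6 + 3*((Z*(-15))*(-1)**2) = -6 + 3*(-15*Z*1) = -6 + 3*(-15*Z) = -6 - 45*Z)
l(6, -8)*W(-14, -12) = -(-6 - 45*(-14))/12 = -(-6 + 630)/12 = -1/12*624 = -52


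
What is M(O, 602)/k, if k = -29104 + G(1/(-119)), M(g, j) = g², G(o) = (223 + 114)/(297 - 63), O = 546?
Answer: -9965592/972857 ≈ -10.244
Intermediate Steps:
G(o) = 337/234
k = -6809999/234 (k = -29104 + 337/234 = -6809999/234 ≈ -29103.)
M(O, 602)/k = 546²/(-6809999/234) = 298116*(-234/6809999) = -9965592/972857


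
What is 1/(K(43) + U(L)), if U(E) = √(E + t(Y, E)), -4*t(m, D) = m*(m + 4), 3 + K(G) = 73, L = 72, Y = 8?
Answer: 35/2426 - √3/1213 ≈ 0.012999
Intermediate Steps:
K(G) = 70 (K(G) = -3 + 73 = 70)
t(m, D) = -m*(4 + m)/4 (t(m, D) = -m*(m + 4)/4 = -m*(4 + m)/4)
U(E) = √(-24 + E) (U(E) = √(E - ¼*8*(4 + 8)) = √(E - ¼*8*12) = √(E - 24) = √(-24 + E))
1/(K(43) + U(L)) = 1/(70 + √(-24 + 72)) = 1/(70 + √48) = 1/(70 + 4*√3)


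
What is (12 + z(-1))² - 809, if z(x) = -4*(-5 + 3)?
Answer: -409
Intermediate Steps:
z(x) = 8 (z(x) = -4*(-2) = 8)
(12 + z(-1))² - 809 = (12 + 8)² - 809 = 20² - 809 = 400 - 809 = -409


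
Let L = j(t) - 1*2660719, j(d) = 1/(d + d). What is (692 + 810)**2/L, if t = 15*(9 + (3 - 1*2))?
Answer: -676801200/798215699 ≈ -0.84789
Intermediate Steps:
t = 150 (t = 15*(9 + (3 - 2)) = 15*(9 + 1) = 15*10 = 150)
j(d) = 1/(2*d)
L = -798215699/300 (L = (1/2)/150 - 1*2660719 = (1/2)*(1/150) - 2660719 = 1/300 - 2660719 = -798215699/300 ≈ -2.6607e+6)
(692 + 810)**2/L = (692 + 810)**2/(-798215699/300) = 1502**2*(-300/798215699) = 2256004*(-300/798215699) = -676801200/798215699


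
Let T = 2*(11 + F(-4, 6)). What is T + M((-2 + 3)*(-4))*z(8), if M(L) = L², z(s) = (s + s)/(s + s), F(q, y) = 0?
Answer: 38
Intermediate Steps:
T = 22 (T = 2*(11 + 0) = 2*11 = 22)
z(s) = 1 (z(s) = (2*s)/((2*s)) = (2*s)*(1/(2*s)) = 1)
T + M((-2 + 3)*(-4))*z(8) = 22 + ((-2 + 3)*(-4))²*1 = 22 + (1*(-4))²*1 = 22 + (-4)²*1 = 22 + 16*1 = 22 + 16 = 38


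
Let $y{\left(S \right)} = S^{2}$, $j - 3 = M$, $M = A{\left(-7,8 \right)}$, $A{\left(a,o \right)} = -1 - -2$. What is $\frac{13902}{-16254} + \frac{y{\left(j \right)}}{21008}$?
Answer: $- \frac{434216}{508131} \approx -0.85454$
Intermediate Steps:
$A{\left(a,o \right)} = 1$ ($A{\left(a,o \right)} = -1 + 2 = 1$)
$M = 1$
$j = 4$ ($j = 3 + 1 = 4$)
$\frac{13902}{-16254} + \frac{y{\left(j \right)}}{21008} = \frac{13902}{-16254} + \frac{4^{2}}{21008} = 13902 \left(- \frac{1}{16254}\right) + 16 \cdot \frac{1}{21008} = - \frac{331}{387} + \frac{1}{1313} = - \frac{434216}{508131}$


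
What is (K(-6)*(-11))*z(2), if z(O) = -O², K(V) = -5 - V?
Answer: 44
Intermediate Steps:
(K(-6)*(-11))*z(2) = ((-5 - 1*(-6))*(-11))*(-1*2²) = ((-5 + 6)*(-11))*(-1*4) = (1*(-11))*(-4) = -11*(-4) = 44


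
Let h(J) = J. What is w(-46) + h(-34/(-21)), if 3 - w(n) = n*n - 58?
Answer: -43121/21 ≈ -2053.4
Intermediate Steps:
w(n) = 61 - n² (w(n) = 3 - (n*n - 58) = 3 - (n² - 58) = 3 - (-58 + n²) = 3 + (58 - n²) = 61 - n²)
w(-46) + h(-34/(-21)) = (61 - 1*(-46)²) - 34/(-21) = (61 - 1*2116) - 34*(-1/21) = (61 - 2116) + 34/21 = -2055 + 34/21 = -43121/21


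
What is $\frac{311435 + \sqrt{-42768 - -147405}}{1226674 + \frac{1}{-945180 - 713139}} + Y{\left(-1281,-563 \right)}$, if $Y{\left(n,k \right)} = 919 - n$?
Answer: $\frac{895158684157753}{406843360201} + \frac{1658319 \sqrt{104637}}{2034216801005} \approx 2200.3$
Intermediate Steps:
$\frac{311435 + \sqrt{-42768 - -147405}}{1226674 + \frac{1}{-945180 - 713139}} + Y{\left(-1281,-563 \right)} = \frac{311435 + \sqrt{-42768 - -147405}}{1226674 + \frac{1}{-945180 - 713139}} + \left(919 - -1281\right) = \frac{311435 + \sqrt{-42768 + \left(-339935 + 487340\right)}}{1226674 + \frac{1}{-1658319}} + \left(919 + 1281\right) = \frac{311435 + \sqrt{-42768 + 147405}}{1226674 - \frac{1}{1658319}} + 2200 = \frac{311435 + \sqrt{104637}}{\frac{2034216801005}{1658319}} + 2200 = \left(311435 + \sqrt{104637}\right) \frac{1658319}{2034216801005} + 2200 = \left(\frac{103291715553}{406843360201} + \frac{1658319 \sqrt{104637}}{2034216801005}\right) + 2200 = \frac{895158684157753}{406843360201} + \frac{1658319 \sqrt{104637}}{2034216801005}$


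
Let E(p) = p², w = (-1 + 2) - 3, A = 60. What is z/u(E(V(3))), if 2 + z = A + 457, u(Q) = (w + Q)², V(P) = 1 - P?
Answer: 515/4 ≈ 128.75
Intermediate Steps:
w = -2 (w = 1 - 3 = -2)
u(Q) = (-2 + Q)²
z = 515 (z = -2 + (60 + 457) = -2 + 517 = 515)
z/u(E(V(3))) = 515/((-2 + (1 - 1*3)²)²) = 515/((-2 + (1 - 3)²)²) = 515/((-2 + (-2)²)²) = 515/((-2 + 4)²) = 515/(2²) = 515/4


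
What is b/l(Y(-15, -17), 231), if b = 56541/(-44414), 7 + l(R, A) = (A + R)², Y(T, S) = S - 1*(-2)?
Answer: -56541/2071868686 ≈ -2.7290e-5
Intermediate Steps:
Y(T, S) = 2 + S (Y(T, S) = S + 2 = 2 + S)
l(R, A) = -7 + (A + R)²
b = -56541/44414 (b = 56541*(-1/44414) = -56541/44414 ≈ -1.2730)
b/l(Y(-15, -17), 231) = -56541/(44414*(-7 + (231 + (2 - 17))²)) = -56541/(44414*(-7 + (231 - 15)²)) = -56541/(44414*(-7 + 216²)) = -56541/(44414*(-7 + 46656)) = -56541/44414/46649 = -56541/44414*1/46649 = -56541/2071868686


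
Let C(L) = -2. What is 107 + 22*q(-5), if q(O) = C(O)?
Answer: 63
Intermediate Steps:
q(O) = -2
107 + 22*q(-5) = 107 + 22*(-2) = 107 - 44 = 63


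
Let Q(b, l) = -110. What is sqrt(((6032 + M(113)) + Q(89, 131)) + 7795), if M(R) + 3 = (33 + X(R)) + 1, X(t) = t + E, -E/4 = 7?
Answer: 3*sqrt(1537) ≈ 117.61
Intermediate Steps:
E = -28 (E = -4*7 = -28)
X(t) = -28 + t (X(t) = t - 28 = -28 + t)
M(R) = 3 + R (M(R) = -3 + ((33 + (-28 + R)) + 1) = -3 + ((5 + R) + 1) = -3 + (6 + R) = 3 + R)
sqrt(((6032 + M(113)) + Q(89, 131)) + 7795) = sqrt(((6032 + (3 + 113)) - 110) + 7795) = sqrt(((6032 + 116) - 110) + 7795) = sqrt((6148 - 110) + 7795) = sqrt(6038 + 7795) = sqrt(13833) = 3*sqrt(1537)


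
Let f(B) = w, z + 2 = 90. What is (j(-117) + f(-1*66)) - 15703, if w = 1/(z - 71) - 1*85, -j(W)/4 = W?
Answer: -260439/17 ≈ -15320.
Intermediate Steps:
j(W) = -4*W
z = 88 (z = -2 + 90 = 88)
w = -1444/17 (w = 1/(88 - 71) - 1*85 = 1/17 - 85 = -1444/17 ≈ -84.941)
f(B) = -1444/17
(j(-117) + f(-1*66)) - 15703 = (-4*(-117) - 1444/17) - 15703 = (468 - 1444/17) - 15703 = 6512/17 - 15703 = -260439/17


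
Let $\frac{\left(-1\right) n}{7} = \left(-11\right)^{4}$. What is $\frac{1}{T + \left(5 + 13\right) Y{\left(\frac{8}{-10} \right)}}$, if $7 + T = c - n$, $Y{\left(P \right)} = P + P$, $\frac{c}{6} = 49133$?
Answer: $\frac{5}{1986246} \approx 2.5173 \cdot 10^{-6}$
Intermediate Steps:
$c = 294798$ ($c = 6 \cdot 49133 = 294798$)
$n = -102487$ ($n = - 7 \left(-11\right)^{4} = \left(-7\right) 14641 = -102487$)
$Y{\left(P \right)} = 2 P$
$T = 397278$ ($T = -7 + \left(294798 - -102487\right) = -7 + \left(294798 + 102487\right) = -7 + 397285 = 397278$)
$\frac{1}{T + \left(5 + 13\right) Y{\left(\frac{8}{-10} \right)}} = \frac{1}{397278 + \left(5 + 13\right) 2 \frac{8}{-10}} = \frac{1}{397278 + 18 \cdot 2 \cdot 8 \left(- \frac{1}{10}\right)} = \frac{1}{397278 + 18 \cdot 2 \left(- \frac{4}{5}\right)} = \frac{1}{397278 + 18 \left(- \frac{8}{5}\right)} = \frac{1}{397278 - \frac{144}{5}} = \frac{1}{\frac{1986246}{5}} = \frac{5}{1986246}$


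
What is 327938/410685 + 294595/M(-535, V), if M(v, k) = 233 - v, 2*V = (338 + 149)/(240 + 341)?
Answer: 40412534653/105135360 ≈ 384.39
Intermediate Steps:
V = 487/1162 (V = ((338 + 149)/(240 + 341))/2 = (487/581)/2 = (487*(1/581))/2 = (½)*(487/581) = 487/1162 ≈ 0.41911)
327938/410685 + 294595/M(-535, V) = 327938/410685 + 294595/(233 - 1*(-535)) = 327938*(1/410685) + 294595/(233 + 535) = 327938/410685 + 294595/768 = 40412534653/105135360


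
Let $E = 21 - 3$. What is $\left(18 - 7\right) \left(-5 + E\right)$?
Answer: $143$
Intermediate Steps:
$E = 18$
$\left(18 - 7\right) \left(-5 + E\right) = \left(18 - 7\right) \left(-5 + 18\right) = 11 \cdot 13 = 143$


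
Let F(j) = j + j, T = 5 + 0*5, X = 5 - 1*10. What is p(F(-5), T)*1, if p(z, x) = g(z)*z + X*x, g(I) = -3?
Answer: 5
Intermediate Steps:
X = -5 (X = 5 - 10 = -5)
T = 5 (T = 5 + 0 = 5)
F(j) = 2*j
p(z, x) = -5*x - 3*z (p(z, x) = -3*z - 5*x = -5*x - 3*z)
p(F(-5), T)*1 = (-5*5 - 6*(-5))*1 = (-25 - 3*(-10))*1 = (-25 + 30)*1 = 5*1 = 5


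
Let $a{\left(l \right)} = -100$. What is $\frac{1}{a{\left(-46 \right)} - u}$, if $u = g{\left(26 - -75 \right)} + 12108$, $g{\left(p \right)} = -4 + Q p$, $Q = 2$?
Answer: $- \frac{1}{12406} \approx -8.0606 \cdot 10^{-5}$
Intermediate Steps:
$g{\left(p \right)} = -4 + 2 p$
$u = 12306$ ($u = \left(-4 + 2 \left(26 - -75\right)\right) + 12108 = \left(-4 + 2 \left(26 + 75\right)\right) + 12108 = \left(-4 + 2 \cdot 101\right) + 12108 = \left(-4 + 202\right) + 12108 = 198 + 12108 = 12306$)
$\frac{1}{a{\left(-46 \right)} - u} = \frac{1}{-100 - 12306} = \frac{1}{-12406} = - \frac{1}{12406}$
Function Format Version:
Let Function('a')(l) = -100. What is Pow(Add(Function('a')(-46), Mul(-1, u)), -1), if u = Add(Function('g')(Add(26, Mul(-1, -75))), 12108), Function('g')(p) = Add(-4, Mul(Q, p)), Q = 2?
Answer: Rational(-1, 12406) ≈ -8.0606e-5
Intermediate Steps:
Function('g')(p) = Add(-4, Mul(2, p))
u = 12306 (u = Add(Add(-4, Mul(2, Add(26, Mul(-1, -75)))), 12108) = Add(Add(-4, Mul(2, Add(26, 75))), 12108) = Add(Add(-4, Mul(2, 101)), 12108) = Add(Add(-4, 202), 12108) = Add(198, 12108) = 12306)
Pow(Add(Function('a')(-46), Mul(-1, u)), -1) = Pow(Add(-100, Mul(-1, 12306)), -1) = Pow(Add(-100, -12306), -1) = Pow(-12406, -1) = Rational(-1, 12406)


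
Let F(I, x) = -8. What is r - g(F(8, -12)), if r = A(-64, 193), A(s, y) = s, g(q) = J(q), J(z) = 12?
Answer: -76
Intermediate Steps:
g(q) = 12
r = -64
r - g(F(8, -12)) = -64 - 1*12 = -64 - 12 = -76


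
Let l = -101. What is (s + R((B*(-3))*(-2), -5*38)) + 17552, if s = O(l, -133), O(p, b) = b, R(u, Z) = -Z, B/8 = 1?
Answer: 17609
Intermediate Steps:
B = 8 (B = 8*1 = 8)
s = -133
(s + R((B*(-3))*(-2), -5*38)) + 17552 = (-133 - (-5)*38) + 17552 = (-133 - 1*(-190)) + 17552 = (-133 + 190) + 17552 = 57 + 17552 = 17609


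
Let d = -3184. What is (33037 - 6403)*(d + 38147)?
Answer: 931204542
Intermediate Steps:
(33037 - 6403)*(d + 38147) = (33037 - 6403)*(-3184 + 38147) = 26634*34963 = 931204542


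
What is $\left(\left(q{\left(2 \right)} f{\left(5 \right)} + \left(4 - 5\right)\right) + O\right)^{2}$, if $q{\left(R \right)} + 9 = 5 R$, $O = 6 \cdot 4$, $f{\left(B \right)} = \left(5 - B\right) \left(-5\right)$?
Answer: $529$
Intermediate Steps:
$f{\left(B \right)} = -25 + 5 B$
$O = 24$
$q{\left(R \right)} = -9 + 5 R$
$\left(\left(q{\left(2 \right)} f{\left(5 \right)} + \left(4 - 5\right)\right) + O\right)^{2} = \left(\left(\left(-9 + 5 \cdot 2\right) \left(-25 + 5 \cdot 5\right) + \left(4 - 5\right)\right) + 24\right)^{2} = \left(\left(\left(-9 + 10\right) \left(-25 + 25\right) - 1\right) + 24\right)^{2} = \left(\left(1 \cdot 0 - 1\right) + 24\right)^{2} = \left(\left(0 - 1\right) + 24\right)^{2} = \left(-1 + 24\right)^{2} = 23^{2} = 529$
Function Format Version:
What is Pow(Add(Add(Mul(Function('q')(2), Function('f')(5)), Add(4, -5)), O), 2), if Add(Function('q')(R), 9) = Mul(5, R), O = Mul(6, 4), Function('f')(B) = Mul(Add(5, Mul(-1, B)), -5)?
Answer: 529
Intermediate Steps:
Function('f')(B) = Add(-25, Mul(5, B))
O = 24
Function('q')(R) = Add(-9, Mul(5, R))
Pow(Add(Add(Mul(Function('q')(2), Function('f')(5)), Add(4, -5)), O), 2) = Pow(Add(Add(Mul(Add(-9, Mul(5, 2)), Add(-25, Mul(5, 5))), Add(4, -5)), 24), 2) = Pow(Add(Add(Mul(Add(-9, 10), Add(-25, 25)), -1), 24), 2) = Pow(Add(Add(Mul(1, 0), -1), 24), 2) = Pow(Add(Add(0, -1), 24), 2) = Pow(Add(-1, 24), 2) = Pow(23, 2) = 529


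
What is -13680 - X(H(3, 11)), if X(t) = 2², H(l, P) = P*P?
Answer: -13684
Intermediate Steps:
H(l, P) = P²
X(t) = 4
-13680 - X(H(3, 11)) = -13680 - 1*4 = -13680 - 4 = -13684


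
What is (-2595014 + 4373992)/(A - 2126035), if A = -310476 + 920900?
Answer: -1778978/1515611 ≈ -1.1738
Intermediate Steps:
A = 610424
(-2595014 + 4373992)/(A - 2126035) = (-2595014 + 4373992)/(610424 - 2126035) = 1778978/(-1515611) = 1778978*(-1/1515611) = -1778978/1515611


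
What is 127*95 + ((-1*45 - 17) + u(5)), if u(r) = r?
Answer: 12008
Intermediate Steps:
127*95 + ((-1*45 - 17) + u(5)) = 127*95 + ((-1*45 - 17) + 5) = 12065 + ((-45 - 17) + 5) = 12065 + (-62 + 5) = 12065 - 57 = 12008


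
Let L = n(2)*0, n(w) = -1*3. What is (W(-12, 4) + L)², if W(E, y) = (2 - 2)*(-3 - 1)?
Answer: 0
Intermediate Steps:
n(w) = -3
W(E, y) = 0 (W(E, y) = 0*(-4) = 0)
L = 0 (L = -3*0 = 0)
(W(-12, 4) + L)² = (0 + 0)² = 0² = 0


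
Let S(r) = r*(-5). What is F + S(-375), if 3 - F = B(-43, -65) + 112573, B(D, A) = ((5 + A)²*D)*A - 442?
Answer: -10172253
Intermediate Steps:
S(r) = -5*r
B(D, A) = -442 + A*D*(5 + A)² (B(D, A) = (D*(5 + A)²)*A - 442 = A*D*(5 + A)² - 442 = -442 + A*D*(5 + A)²)
F = -10174128 (F = 3 - ((-442 - 65*(-43)*(5 - 65)²) + 112573) = 3 - ((-442 - 65*(-43)*(-60)²) + 112573) = 3 - ((-442 - 65*(-43)*3600) + 112573) = 3 - ((-442 + 10062000) + 112573) = 3 - (10061558 + 112573) = 3 - 1*10174131 = 3 - 10174131 = -10174128)
F + S(-375) = -10174128 - 5*(-375) = -10174128 + 1875 = -10172253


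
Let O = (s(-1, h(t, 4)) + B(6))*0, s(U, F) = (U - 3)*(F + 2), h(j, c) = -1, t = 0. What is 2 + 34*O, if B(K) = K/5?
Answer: 2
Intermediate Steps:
s(U, F) = (-3 + U)*(2 + F)
B(K) = K/5 (B(K) = K*(⅕) = K/5)
O = 0 (O = ((-6 - 3*(-1) + 2*(-1) - 1*(-1)) + (⅕)*6)*0 = ((-6 + 3 - 2 + 1) + 6/5)*0 = (-4 + 6/5)*0 = -14/5*0 = 0)
2 + 34*O = 2 + 34*0 = 2 + 0 = 2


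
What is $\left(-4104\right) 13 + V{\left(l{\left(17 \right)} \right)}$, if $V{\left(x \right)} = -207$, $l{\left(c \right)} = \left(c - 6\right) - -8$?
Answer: $-53559$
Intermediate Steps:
$l{\left(c \right)} = 2 + c$ ($l{\left(c \right)} = \left(c - 6\right) + 8 = \left(-6 + c\right) + 8 = 2 + c$)
$\left(-4104\right) 13 + V{\left(l{\left(17 \right)} \right)} = \left(-4104\right) 13 - 207 = -53352 - 207 = -53559$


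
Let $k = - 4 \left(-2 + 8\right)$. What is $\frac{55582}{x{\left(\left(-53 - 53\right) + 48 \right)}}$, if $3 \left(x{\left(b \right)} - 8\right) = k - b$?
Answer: $\frac{83373}{29} \approx 2874.9$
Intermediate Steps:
$k = -24$ ($k = \left(-4\right) 6 = -24$)
$x{\left(b \right)} = - \frac{b}{3}$ ($x{\left(b \right)} = 8 + \frac{-24 - b}{3} = 8 - \left(8 + \frac{b}{3}\right) = - \frac{b}{3}$)
$\frac{55582}{x{\left(\left(-53 - 53\right) + 48 \right)}} = \frac{55582}{\left(- \frac{1}{3}\right) \left(\left(-53 - 53\right) + 48\right)} = \frac{55582}{\left(- \frac{1}{3}\right) \left(-106 + 48\right)} = \frac{55582}{\left(- \frac{1}{3}\right) \left(-58\right)} = \frac{55582}{\frac{58}{3}} = 55582 \cdot \frac{3}{58} = \frac{83373}{29}$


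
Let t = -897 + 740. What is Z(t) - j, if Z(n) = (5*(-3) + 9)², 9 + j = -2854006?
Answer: 2854051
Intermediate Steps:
j = -2854015 (j = -9 - 2854006 = -2854015)
t = -157
Z(n) = 36 (Z(n) = (-15 + 9)² = (-6)² = 36)
Z(t) - j = 36 - 1*(-2854015) = 36 + 2854015 = 2854051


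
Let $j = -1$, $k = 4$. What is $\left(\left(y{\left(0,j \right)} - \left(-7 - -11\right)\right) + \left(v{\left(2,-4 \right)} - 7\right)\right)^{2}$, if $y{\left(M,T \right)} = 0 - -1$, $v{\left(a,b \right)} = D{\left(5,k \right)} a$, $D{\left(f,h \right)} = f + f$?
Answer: $100$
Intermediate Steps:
$D{\left(f,h \right)} = 2 f$
$v{\left(a,b \right)} = 10 a$ ($v{\left(a,b \right)} = 2 \cdot 5 a = 10 a$)
$y{\left(M,T \right)} = 1$ ($y{\left(M,T \right)} = 0 + 1 = 1$)
$\left(\left(y{\left(0,j \right)} - \left(-7 - -11\right)\right) + \left(v{\left(2,-4 \right)} - 7\right)\right)^{2} = \left(\left(1 - \left(-7 - -11\right)\right) + \left(10 \cdot 2 - 7\right)\right)^{2} = \left(\left(1 - \left(-7 + 11\right)\right) + \left(20 - 7\right)\right)^{2} = \left(\left(1 - 4\right) + 13\right)^{2} = \left(-3 + 13\right)^{2} = 10^{2} = 100$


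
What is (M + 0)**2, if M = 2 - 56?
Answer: 2916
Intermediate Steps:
M = -54
(M + 0)**2 = (-54 + 0)**2 = (-54)**2 = 2916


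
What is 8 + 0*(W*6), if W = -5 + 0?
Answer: 8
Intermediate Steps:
W = -5
8 + 0*(W*6) = 8 + 0*(-5*6) = 8 + 0*(-30) = 8 + 0 = 8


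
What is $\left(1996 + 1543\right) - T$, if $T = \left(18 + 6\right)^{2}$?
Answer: $2963$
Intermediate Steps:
$T = 576$ ($T = 24^{2} = 576$)
$\left(1996 + 1543\right) - T = \left(1996 + 1543\right) - 576 = 3539 - 576 = 2963$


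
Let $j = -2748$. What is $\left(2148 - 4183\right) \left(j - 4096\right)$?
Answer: $13927540$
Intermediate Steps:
$\left(2148 - 4183\right) \left(j - 4096\right) = \left(2148 - 4183\right) \left(-2748 - 4096\right) = \left(-2035\right) \left(-6844\right) = 13927540$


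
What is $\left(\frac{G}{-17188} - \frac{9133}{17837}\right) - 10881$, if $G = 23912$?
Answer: $- \frac{834126527996}{76645589} \approx -10883.0$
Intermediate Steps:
$\left(\frac{G}{-17188} - \frac{9133}{17837}\right) - 10881 = \left(\frac{23912}{-17188} - \frac{9133}{17837}\right) - 10881 = \left(23912 \left(- \frac{1}{17188}\right) - \frac{9133}{17837}\right) - 10881 = \left(- \frac{5978}{4297} - \frac{9133}{17837}\right) - 10881 = - \frac{145874087}{76645589} - 10881 = - \frac{834126527996}{76645589}$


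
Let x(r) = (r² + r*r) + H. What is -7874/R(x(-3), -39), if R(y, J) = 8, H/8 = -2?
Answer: -3937/4 ≈ -984.25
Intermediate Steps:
H = -16 (H = 8*(-2) = -16)
x(r) = -16 + 2*r² (x(r) = (r² + r*r) - 16 = (r² + r²) - 16 = 2*r² - 16 = -16 + 2*r²)
-7874/R(x(-3), -39) = -7874/8 = -7874*⅛ = -3937/4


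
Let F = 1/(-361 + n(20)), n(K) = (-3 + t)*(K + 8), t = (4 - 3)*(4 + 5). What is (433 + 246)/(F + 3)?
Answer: 131047/578 ≈ 226.72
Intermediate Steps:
t = 9 (t = 1*9 = 9)
n(K) = 48 + 6*K (n(K) = (-3 + 9)*(K + 8) = 6*(8 + K) = 48 + 6*K)
F = -1/193 (F = 1/(-361 + (48 + 6*20)) = 1/(-361 + (48 + 120)) = 1/(-361 + 168) = 1/(-193) = -1/193 ≈ -0.0051813)
(433 + 246)/(F + 3) = (433 + 246)/(-1/193 + 3) = 679/(578/193) = 679*(193/578) = 131047/578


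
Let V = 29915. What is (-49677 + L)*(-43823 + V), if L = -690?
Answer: 700504236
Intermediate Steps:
(-49677 + L)*(-43823 + V) = (-49677 - 690)*(-43823 + 29915) = -50367*(-13908) = 700504236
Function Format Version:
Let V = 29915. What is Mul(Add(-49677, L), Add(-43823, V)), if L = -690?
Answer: 700504236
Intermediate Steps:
Mul(Add(-49677, L), Add(-43823, V)) = Mul(Add(-49677, -690), Add(-43823, 29915)) = Mul(-50367, -13908) = 700504236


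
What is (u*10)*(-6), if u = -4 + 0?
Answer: 240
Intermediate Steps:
u = -4
(u*10)*(-6) = -4*10*(-6) = -40*(-6) = 240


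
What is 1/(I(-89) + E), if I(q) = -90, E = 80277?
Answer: 1/80187 ≈ 1.2471e-5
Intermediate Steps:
1/(I(-89) + E) = 1/(-90 + 80277) = 1/80187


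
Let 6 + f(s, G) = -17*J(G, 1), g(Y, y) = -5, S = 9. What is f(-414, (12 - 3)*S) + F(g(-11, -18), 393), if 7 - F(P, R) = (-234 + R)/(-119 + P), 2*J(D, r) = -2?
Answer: 2391/124 ≈ 19.282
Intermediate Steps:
J(D, r) = -1 (J(D, r) = (½)*(-2) = -1)
F(P, R) = 7 - (-234 + R)/(-119 + P)
f(s, G) = 11 (f(s, G) = -6 - 17*(-1) = -6 + 17 = 11)
f(-414, (12 - 3)*S) + F(g(-11, -18), 393) = 11 + (-599 - 1*393 + 7*(-5))/(-119 - 5) = 11 + (-599 - 393 - 35)/(-124) = 11 - 1/124*(-1027) = 11 + 1027/124 = 2391/124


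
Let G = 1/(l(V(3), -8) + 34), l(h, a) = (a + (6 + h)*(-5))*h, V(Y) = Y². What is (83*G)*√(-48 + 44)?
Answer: -166*I/713 ≈ -0.23282*I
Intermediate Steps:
l(h, a) = h*(-30 + a - 5*h) (l(h, a) = (a + (-30 - 5*h))*h = (-30 + a - 5*h)*h = h*(-30 + a - 5*h))
G = -1/713 (G = 1/(3²*(-30 - 8 - 5*3²) + 34) = 1/(9*(-30 - 8 - 5*9) + 34) = 1/(9*(-30 - 8 - 45) + 34) = 1/(9*(-83) + 34) = 1/(-747 + 34) = 1/(-713) = -1/713 ≈ -0.0014025)
(83*G)*√(-48 + 44) = (83*(-1/713))*√(-48 + 44) = -166*I/713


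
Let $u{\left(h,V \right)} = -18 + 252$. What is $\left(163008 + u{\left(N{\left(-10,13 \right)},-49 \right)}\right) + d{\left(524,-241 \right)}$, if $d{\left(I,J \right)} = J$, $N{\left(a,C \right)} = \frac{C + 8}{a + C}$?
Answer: $163001$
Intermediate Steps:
$N{\left(a,C \right)} = \frac{8 + C}{C + a}$
$u{\left(h,V \right)} = 234$
$\left(163008 + u{\left(N{\left(-10,13 \right)},-49 \right)}\right) + d{\left(524,-241 \right)} = \left(163008 + 234\right) - 241 = 163242 - 241 = 163001$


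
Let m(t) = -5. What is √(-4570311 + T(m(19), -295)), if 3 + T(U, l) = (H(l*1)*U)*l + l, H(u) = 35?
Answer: 2*I*√1129746 ≈ 2125.8*I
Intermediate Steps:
T(U, l) = -3 + l + 35*U*l (T(U, l) = -3 + ((35*U)*l + l) = -3 + (35*U*l + l) = -3 + (l + 35*U*l) = -3 + l + 35*U*l)
√(-4570311 + T(m(19), -295)) = √(-4570311 + (-3 - 295 + 35*(-5)*(-295))) = √(-4570311 + (-3 - 295 + 51625)) = √(-4570311 + 51327) = √(-4518984) = 2*I*√1129746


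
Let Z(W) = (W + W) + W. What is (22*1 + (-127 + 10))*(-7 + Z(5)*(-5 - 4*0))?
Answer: 7790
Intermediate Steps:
Z(W) = 3*W (Z(W) = 2*W + W = 3*W)
(22*1 + (-127 + 10))*(-7 + Z(5)*(-5 - 4*0)) = (22*1 + (-127 + 10))*(-7 + (3*5)*(-5 - 4*0)) = (22 - 117)*(-7 + 15*(-5 + 0)) = -95*(-7 + 15*(-5)) = -95*(-7 - 75) = -95*(-82) = 7790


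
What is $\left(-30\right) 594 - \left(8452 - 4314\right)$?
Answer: $-21958$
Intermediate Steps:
$\left(-30\right) 594 - \left(8452 - 4314\right) = -17820 - 4138 = -21958$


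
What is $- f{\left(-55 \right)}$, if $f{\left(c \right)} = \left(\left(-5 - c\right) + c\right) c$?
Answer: $-275$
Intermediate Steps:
$f{\left(c \right)} = - 5 c$
$- f{\left(-55 \right)} = - \left(-5\right) \left(-55\right) = \left(-1\right) 275 = -275$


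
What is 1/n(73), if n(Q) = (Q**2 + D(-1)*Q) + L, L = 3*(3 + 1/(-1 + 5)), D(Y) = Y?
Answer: 4/21063 ≈ 0.00018991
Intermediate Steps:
L = 39/4 (L = 3*(3 + 1/4) = 3*(13/4) = 39/4 ≈ 9.7500)
n(Q) = 39/4 + Q**2 - Q (n(Q) = (Q**2 - Q) + 39/4 = 39/4 + Q**2 - Q)
1/n(73) = 1/(39/4 + 73**2 - 1*73) = 1/(39/4 + 5329 - 73) = 1/(21063/4) = 4/21063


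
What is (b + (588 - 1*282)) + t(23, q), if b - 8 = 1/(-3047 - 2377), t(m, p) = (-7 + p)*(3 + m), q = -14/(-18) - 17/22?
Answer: 23650415/178992 ≈ 132.13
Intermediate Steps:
q = 1/198 (q = -14*(-1/18) - 17*1/22 = 7/9 - 17/22 = 1/198 ≈ 0.0050505)
b = 43391/5424 (b = 8 + 1/(-3047 - 2377) = 8 + 1/(-5424) = 8 - 1/5424 = 43391/5424 ≈ 7.9998)
(b + (588 - 1*282)) + t(23, q) = (43391/5424 + (588 - 1*282)) + (-21 - 7*23 + 3*(1/198) + 23*(1/198)) = (43391/5424 + (588 - 282)) + (-21 - 161 + 1/66 + 23/198) = (43391/5424 + 306) - 18005/99 = 1703135/5424 - 18005/99 = 23650415/178992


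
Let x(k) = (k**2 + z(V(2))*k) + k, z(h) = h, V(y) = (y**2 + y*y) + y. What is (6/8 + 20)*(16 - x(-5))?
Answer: 1909/2 ≈ 954.50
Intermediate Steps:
V(y) = y + 2*y**2 (V(y) = (y**2 + y**2) + y = 2*y**2 + y = y + 2*y**2)
x(k) = k**2 + 11*k (x(k) = (k**2 + (2*(1 + 2*2))*k) + k = (k**2 + (2*(1 + 4))*k) + k = (k**2 + (2*5)*k) + k = (k**2 + 10*k) + k = k**2 + 11*k)
(6/8 + 20)*(16 - x(-5)) = (6/8 + 20)*(16 - (-5)*(11 - 5)) = ((1/8)*6 + 20)*(16 - (-5)*6) = (3/4 + 20)*(16 - 1*(-30)) = 83*(16 + 30)/4 = (83/4)*46 = 1909/2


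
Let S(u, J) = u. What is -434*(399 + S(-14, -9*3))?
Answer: -167090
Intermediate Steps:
-434*(399 + S(-14, -9*3)) = -434*(399 - 14) = -434*385 = -167090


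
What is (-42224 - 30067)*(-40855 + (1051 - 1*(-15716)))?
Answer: 1741345608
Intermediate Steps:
(-42224 - 30067)*(-40855 + (1051 - 1*(-15716))) = -72291*(-40855 + (1051 + 15716)) = -72291*(-40855 + 16767) = -72291*(-24088) = 1741345608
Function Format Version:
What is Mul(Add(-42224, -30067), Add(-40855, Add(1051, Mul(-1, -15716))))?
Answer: 1741345608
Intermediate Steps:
Mul(Add(-42224, -30067), Add(-40855, Add(1051, Mul(-1, -15716)))) = Mul(-72291, Add(-40855, Add(1051, 15716))) = Mul(-72291, Add(-40855, 16767)) = Mul(-72291, -24088) = 1741345608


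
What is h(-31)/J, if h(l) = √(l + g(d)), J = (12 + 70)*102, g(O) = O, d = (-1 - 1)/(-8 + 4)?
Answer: I*√122/16728 ≈ 0.00066029*I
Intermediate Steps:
d = ½ (d = -2/(-4) = -2*(-¼) = ½ ≈ 0.50000)
J = 8364 (J = 82*102 = 8364)
h(l) = √(½ + l) (h(l) = √(l + ½) = √(½ + l))
h(-31)/J = (√(2 + 4*(-31))/2)/8364 = (√(2 - 124)/2)*(1/8364) = (√(-122)/2)*(1/8364) = ((I*√122)/2)*(1/8364) = (I*√122/2)*(1/8364) = I*√122/16728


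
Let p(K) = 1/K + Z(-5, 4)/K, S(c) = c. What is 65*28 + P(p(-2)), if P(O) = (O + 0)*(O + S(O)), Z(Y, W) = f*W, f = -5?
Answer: 4001/2 ≈ 2000.5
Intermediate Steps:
Z(Y, W) = -5*W
p(K) = -19/K (p(K) = 1/K + (-5*4)/K = 1/K - 20/K = -19/K)
P(O) = 2*O**2 (P(O) = (O + 0)*(O + O) = O*(2*O) = 2*O**2)
65*28 + P(p(-2)) = 65*28 + 2*(-19/(-2))**2 = 1820 + 2*(-19*(-1/2))**2 = 1820 + 2*(19/2)**2 = 1820 + 2*(361/4) = 1820 + 361/2 = 4001/2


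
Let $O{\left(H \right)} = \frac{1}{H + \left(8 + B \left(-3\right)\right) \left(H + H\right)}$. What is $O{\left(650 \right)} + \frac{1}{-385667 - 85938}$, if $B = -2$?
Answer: $\frac{90551}{1777950850} \approx 5.093 \cdot 10^{-5}$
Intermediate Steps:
$O{\left(H \right)} = \frac{1}{29 H}$ ($O{\left(H \right)} = \frac{1}{H + \left(8 - -6\right) \left(H + H\right)} = \frac{1}{H + \left(8 + 6\right) 2 H} = \frac{1}{H + 14 \cdot 2 H} = \frac{1}{H + 28 H} = \frac{1}{29 H}$)
$O{\left(650 \right)} + \frac{1}{-385667 - 85938} = \frac{1}{29 \cdot 650} + \frac{1}{-385667 - 85938} = \frac{1}{29} \cdot \frac{1}{650} + \frac{1}{-471605} = \frac{1}{18850} - \frac{1}{471605} = \frac{90551}{1777950850}$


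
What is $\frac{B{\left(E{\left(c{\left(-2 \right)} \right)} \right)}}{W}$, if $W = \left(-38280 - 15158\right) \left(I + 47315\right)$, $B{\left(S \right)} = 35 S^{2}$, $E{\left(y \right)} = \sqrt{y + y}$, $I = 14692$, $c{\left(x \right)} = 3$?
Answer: $- \frac{5}{78893573} \approx -6.3377 \cdot 10^{-8}$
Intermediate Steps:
$E{\left(y \right)} = \sqrt{2} \sqrt{y}$ ($E{\left(y \right)} = \sqrt{2 y} = \sqrt{2} \sqrt{y}$)
$W = -3313530066$ ($W = \left(-38280 - 15158\right) \left(14692 + 47315\right) = \left(-53438\right) 62007 = -3313530066$)
$\frac{B{\left(E{\left(c{\left(-2 \right)} \right)} \right)}}{W} = \frac{35 \left(\sqrt{2} \sqrt{3}\right)^{2}}{-3313530066} = 35 \left(\sqrt{6}\right)^{2} \left(- \frac{1}{3313530066}\right) = 35 \cdot 6 \left(- \frac{1}{3313530066}\right) = 210 \left(- \frac{1}{3313530066}\right) = - \frac{5}{78893573}$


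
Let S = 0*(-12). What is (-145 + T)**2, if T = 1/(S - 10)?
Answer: 2105401/100 ≈ 21054.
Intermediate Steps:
S = 0
T = -1/10 (T = 1/(0 - 10) = 1/(-10) = -1/10 ≈ -0.10000)
(-145 + T)**2 = (-145 - 1/10)**2 = (-1451/10)**2 = 2105401/100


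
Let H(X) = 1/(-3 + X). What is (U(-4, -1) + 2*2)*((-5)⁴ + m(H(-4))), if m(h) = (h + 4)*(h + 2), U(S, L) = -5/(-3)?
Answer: 526592/147 ≈ 3582.3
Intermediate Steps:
U(S, L) = 5/3 (U(S, L) = -5*(-⅓) = 5/3)
m(h) = (2 + h)*(4 + h) (m(h) = (4 + h)*(2 + h) = (2 + h)*(4 + h))
(U(-4, -1) + 2*2)*((-5)⁴ + m(H(-4))) = (5/3 + 2*2)*((-5)⁴ + (8 + (1/(-3 - 4))² + 6/(-3 - 4))) = (5/3 + 4)*(625 + (8 + (1/(-7))² + 6/(-7))) = 17*(625 + (8 + (-⅐)² + 6*(-⅐)))/3 = 17*(625 + (8 + 1/49 - 6/7))/3 = 17*(625 + 351/49)/3 = (17/3)*(30976/49) = 526592/147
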